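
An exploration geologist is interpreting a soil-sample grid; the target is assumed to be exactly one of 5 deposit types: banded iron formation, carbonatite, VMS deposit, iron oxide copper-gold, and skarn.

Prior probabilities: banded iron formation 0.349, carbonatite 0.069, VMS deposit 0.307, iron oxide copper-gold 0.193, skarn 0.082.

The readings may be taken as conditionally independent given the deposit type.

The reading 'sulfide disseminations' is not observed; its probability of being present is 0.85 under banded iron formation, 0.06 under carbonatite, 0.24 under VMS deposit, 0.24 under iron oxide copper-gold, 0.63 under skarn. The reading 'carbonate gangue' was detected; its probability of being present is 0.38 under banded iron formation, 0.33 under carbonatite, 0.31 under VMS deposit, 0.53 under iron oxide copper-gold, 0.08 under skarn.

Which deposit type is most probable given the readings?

For each hypothesis, the unnormalized posterior weight is prior × product of the reading likelihoods (using 1 − P(present | H) for each absent reading):
  banded iron formation: 0.349 × (1 − 0.85) × 0.38 = 0.019893
  carbonatite: 0.069 × (1 − 0.06) × 0.33 = 0.021404
  VMS deposit: 0.307 × (1 − 0.24) × 0.31 = 0.072329
  iron oxide copper-gold: 0.193 × (1 − 0.24) × 0.53 = 0.07774
  skarn: 0.082 × (1 − 0.63) × 0.08 = 0.0024272
The unnormalized weights sum to 0.19379.
P(banded iron formation | evidence) ≈ 0.019893 / 0.19379 ≈ 0.103
P(carbonatite | evidence) ≈ 0.021404 / 0.19379 ≈ 0.110
P(VMS deposit | evidence) ≈ 0.072329 / 0.19379 ≈ 0.373
P(iron oxide copper-gold | evidence) ≈ 0.07774 / 0.19379 ≈ 0.401
P(skarn | evidence) ≈ 0.0024272 / 0.19379 ≈ 0.013
The largest is 0.401, so iron oxide copper-gold is most probable.

iron oxide copper-gold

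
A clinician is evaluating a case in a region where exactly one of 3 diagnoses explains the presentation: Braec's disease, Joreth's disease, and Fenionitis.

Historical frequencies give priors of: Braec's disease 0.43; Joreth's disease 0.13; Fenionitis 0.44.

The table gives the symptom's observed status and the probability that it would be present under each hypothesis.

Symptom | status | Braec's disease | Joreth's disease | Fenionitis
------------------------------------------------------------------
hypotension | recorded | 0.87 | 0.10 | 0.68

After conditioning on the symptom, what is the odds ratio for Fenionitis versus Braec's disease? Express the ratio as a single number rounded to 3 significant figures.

0.800

Unnormalized posterior weight (prior times the symptom likelihood) for each of the two hypotheses:
  Fenionitis: 0.44 × 0.68 = 0.2992
  Braec's disease: 0.43 × 0.87 = 0.3741
Posterior odds = 0.2992 / 0.3741 ≈ 0.800.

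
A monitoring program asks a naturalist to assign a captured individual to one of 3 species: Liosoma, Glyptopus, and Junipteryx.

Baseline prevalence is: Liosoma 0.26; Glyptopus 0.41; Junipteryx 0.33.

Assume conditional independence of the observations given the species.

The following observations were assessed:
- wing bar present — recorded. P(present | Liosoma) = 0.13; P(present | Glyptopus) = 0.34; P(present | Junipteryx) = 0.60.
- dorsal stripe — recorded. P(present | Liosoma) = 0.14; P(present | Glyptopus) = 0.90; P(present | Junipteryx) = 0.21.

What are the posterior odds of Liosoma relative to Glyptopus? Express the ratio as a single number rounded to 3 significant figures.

0.0377

Posterior odds equal prior odds times the likelihood ratio; only the two competing hypotheses matter.
  Liosoma: 0.26 × 0.13 × 0.14 = 0.004732
  Glyptopus: 0.41 × 0.34 × 0.90 = 0.12546
Posterior odds = 0.004732 / 0.12546 ≈ 0.0377.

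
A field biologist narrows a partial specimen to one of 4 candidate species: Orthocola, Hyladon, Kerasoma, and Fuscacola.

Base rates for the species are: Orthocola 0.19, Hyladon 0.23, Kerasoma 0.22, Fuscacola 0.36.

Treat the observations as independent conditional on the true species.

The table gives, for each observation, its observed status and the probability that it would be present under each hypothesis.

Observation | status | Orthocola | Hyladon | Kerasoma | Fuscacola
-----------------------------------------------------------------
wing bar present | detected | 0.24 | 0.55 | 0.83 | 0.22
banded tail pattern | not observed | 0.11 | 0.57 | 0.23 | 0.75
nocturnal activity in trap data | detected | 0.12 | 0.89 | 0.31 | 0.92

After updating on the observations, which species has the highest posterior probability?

Multiply each prior by the joint likelihood of the evidence pattern (using 1 − P(present | H) for each absent observation):
  Orthocola: 0.19 × 0.24 × (1 − 0.11) × 0.12 = 0.0048701
  Hyladon: 0.23 × 0.55 × (1 − 0.57) × 0.89 = 0.048412
  Kerasoma: 0.22 × 0.83 × (1 − 0.23) × 0.31 = 0.043587
  Fuscacola: 0.36 × 0.22 × (1 − 0.75) × 0.92 = 0.018216
Marginal likelihood of the evidence = 0.11508.
P(Orthocola | evidence) ≈ 0.0048701 / 0.11508 ≈ 0.042
P(Hyladon | evidence) ≈ 0.048412 / 0.11508 ≈ 0.421
P(Kerasoma | evidence) ≈ 0.043587 / 0.11508 ≈ 0.379
P(Fuscacola | evidence) ≈ 0.018216 / 0.11508 ≈ 0.158
The largest is 0.421, so Hyladon is most probable.

Hyladon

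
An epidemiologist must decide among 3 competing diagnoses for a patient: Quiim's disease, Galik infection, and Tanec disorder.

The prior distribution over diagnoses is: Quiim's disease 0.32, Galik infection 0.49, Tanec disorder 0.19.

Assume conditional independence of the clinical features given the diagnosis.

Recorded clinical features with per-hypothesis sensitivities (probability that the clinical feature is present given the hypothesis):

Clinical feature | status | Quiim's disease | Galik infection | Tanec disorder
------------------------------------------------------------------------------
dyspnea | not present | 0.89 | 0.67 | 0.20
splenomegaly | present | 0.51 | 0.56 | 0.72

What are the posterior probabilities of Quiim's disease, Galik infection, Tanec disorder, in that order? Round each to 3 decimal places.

For each hypothesis, the unnormalized posterior weight is prior × product of the clinical feature likelihoods (using 1 − P(present | H) for each absent clinical feature):
  Quiim's disease: 0.32 × (1 − 0.89) × 0.51 = 0.017952
  Galik infection: 0.49 × (1 − 0.67) × 0.56 = 0.090552
  Tanec disorder: 0.19 × (1 − 0.20) × 0.72 = 0.10944
The unnormalized weights sum to 0.21794.
P(Quiim's disease | evidence) = 0.017952 / 0.21794 ≈ 0.082
P(Galik infection | evidence) = 0.090552 / 0.21794 ≈ 0.415
P(Tanec disorder | evidence) = 0.10944 / 0.21794 ≈ 0.502

0.082, 0.415, 0.502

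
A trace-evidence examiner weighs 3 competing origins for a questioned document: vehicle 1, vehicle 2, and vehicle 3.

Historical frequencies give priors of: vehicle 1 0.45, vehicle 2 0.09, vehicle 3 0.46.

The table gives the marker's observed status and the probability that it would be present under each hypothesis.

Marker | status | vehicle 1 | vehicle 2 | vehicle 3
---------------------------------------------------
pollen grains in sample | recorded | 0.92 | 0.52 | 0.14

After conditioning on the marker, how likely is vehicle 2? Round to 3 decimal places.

0.089

For each hypothesis, the unnormalized posterior weight is prior × likelihood:
  vehicle 1: 0.45 × 0.92 = 0.414
  vehicle 2: 0.09 × 0.52 = 0.0468
  vehicle 3: 0.46 × 0.14 = 0.0644
The unnormalized weights sum to 0.5252.
P(vehicle 2 | evidence) = 0.0468 / 0.5252 ≈ 0.089.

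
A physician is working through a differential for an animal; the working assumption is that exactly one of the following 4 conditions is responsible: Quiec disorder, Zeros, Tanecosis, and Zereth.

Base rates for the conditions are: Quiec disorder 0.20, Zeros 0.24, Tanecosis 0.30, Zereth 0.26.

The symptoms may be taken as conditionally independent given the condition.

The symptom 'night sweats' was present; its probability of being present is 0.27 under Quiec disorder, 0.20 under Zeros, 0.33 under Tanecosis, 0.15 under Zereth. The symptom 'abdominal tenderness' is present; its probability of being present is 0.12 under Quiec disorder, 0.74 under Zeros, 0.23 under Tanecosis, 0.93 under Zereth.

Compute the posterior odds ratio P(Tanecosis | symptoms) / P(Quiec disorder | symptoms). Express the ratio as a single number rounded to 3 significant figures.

3.51

Posterior odds equal prior odds times the likelihood ratio; only the two competing hypotheses matter.
  Tanecosis: 0.30 × 0.33 × 0.23 = 0.02277
  Quiec disorder: 0.20 × 0.27 × 0.12 = 0.00648
Odds(Tanecosis : Quiec disorder) = 0.02277 / 0.00648 ≈ 3.51.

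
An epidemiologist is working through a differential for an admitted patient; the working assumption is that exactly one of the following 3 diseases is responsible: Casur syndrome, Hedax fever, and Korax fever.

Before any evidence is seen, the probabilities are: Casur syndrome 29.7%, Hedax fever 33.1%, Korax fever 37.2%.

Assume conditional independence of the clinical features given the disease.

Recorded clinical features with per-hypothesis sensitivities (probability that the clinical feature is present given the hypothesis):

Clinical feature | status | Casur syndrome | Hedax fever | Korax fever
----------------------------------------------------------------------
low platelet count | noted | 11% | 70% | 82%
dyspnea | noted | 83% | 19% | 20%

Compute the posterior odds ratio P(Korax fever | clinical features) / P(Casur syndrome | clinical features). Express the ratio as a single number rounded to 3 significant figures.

Unnormalized posterior weight (prior times the clinical feature likelihoods) for each of the two hypotheses:
  Korax fever: 0.372 × 0.82 × 0.20 = 0.061008
  Casur syndrome: 0.297 × 0.11 × 0.83 = 0.027116
Odds(Korax fever : Casur syndrome) = 0.061008 / 0.027116 ≈ 2.25.

2.25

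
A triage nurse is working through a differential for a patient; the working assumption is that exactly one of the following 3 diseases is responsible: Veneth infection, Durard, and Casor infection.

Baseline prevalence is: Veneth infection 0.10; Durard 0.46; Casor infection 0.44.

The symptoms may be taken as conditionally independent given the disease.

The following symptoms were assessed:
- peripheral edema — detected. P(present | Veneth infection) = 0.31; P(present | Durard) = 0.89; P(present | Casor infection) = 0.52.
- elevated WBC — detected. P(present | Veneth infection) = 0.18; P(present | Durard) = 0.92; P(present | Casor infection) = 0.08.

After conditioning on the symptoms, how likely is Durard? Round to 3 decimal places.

Multiply each prior by the joint likelihood of the symptom pattern:
  Veneth infection: 0.10 × 0.31 × 0.18 = 0.00558
  Durard: 0.46 × 0.89 × 0.92 = 0.37665
  Casor infection: 0.44 × 0.52 × 0.08 = 0.018304
Normalizing constant Z = 0.00558 + 0.37665 + 0.018304 = 0.40053.
P(Durard | evidence) = 0.37665 / 0.40053 ≈ 0.940.

0.940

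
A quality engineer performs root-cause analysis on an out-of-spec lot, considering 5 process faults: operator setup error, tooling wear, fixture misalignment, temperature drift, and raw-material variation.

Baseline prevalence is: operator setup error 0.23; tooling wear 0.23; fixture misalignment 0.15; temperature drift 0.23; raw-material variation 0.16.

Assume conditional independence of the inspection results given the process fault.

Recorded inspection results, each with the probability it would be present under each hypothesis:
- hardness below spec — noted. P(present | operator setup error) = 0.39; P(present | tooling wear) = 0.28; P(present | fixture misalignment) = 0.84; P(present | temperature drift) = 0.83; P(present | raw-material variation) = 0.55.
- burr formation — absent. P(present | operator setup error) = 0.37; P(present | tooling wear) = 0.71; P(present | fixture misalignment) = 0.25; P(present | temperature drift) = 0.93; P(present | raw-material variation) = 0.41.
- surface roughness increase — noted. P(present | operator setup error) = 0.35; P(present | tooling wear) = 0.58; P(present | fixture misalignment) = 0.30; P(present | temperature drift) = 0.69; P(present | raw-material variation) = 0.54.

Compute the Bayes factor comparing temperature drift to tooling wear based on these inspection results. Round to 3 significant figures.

Take the product of per-inspection result likelihoods under each hypothesis (using 1 − P(present | H) for each absent inspection result), then divide.
  temperature drift: 0.83 × (1 − 0.93) × 0.69 = 0.040089
  tooling wear: 0.28 × (1 − 0.71) × 0.58 = 0.047096
Bayes factor = 0.040089 / 0.047096 ≈ 0.851

0.851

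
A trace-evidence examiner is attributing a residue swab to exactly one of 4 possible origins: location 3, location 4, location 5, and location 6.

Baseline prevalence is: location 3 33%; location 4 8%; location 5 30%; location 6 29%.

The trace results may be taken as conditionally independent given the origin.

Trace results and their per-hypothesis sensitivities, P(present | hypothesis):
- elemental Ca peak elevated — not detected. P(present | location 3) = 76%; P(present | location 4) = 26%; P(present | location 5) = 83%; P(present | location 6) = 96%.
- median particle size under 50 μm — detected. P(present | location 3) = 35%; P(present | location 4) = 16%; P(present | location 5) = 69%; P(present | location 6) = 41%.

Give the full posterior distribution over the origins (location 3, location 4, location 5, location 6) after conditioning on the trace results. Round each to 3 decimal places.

0.359, 0.123, 0.456, 0.062

By Bayes' rule with conditional independence, the unnormalized weight for each hypothesis is prior × ∏ likelihoods (using 1 − P(present | H) for each absent trace result):
  location 3: 0.33 × (1 − 0.76) × 0.35 = 0.02772
  location 4: 0.08 × (1 − 0.26) × 0.16 = 0.009472
  location 5: 0.30 × (1 − 0.83) × 0.69 = 0.03519
  location 6: 0.29 × (1 − 0.96) × 0.41 = 0.004756
Normalizing constant Z = 0.02772 + 0.009472 + 0.03519 + 0.004756 = 0.077138.
P(location 3 | evidence) = 0.02772 / 0.077138 ≈ 0.359
P(location 4 | evidence) = 0.009472 / 0.077138 ≈ 0.123
P(location 5 | evidence) = 0.03519 / 0.077138 ≈ 0.456
P(location 6 | evidence) = 0.004756 / 0.077138 ≈ 0.062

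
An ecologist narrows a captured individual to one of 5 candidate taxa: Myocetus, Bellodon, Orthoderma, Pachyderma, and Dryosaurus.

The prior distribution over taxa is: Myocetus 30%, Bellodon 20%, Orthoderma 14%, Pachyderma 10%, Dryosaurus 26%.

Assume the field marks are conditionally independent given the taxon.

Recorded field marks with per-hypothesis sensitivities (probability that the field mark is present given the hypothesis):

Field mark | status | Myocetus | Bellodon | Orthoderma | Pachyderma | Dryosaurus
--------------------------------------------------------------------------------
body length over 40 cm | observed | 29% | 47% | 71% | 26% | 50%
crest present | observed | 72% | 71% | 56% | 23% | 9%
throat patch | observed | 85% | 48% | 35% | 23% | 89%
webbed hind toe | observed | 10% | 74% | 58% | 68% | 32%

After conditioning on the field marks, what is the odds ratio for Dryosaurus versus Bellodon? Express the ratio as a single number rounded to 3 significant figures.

Unnormalized posterior weight (prior times the field mark likelihoods) for each of the two hypotheses:
  Dryosaurus: 0.26 × 0.50 × 0.09 × 0.89 × 0.32 = 0.0033322
  Bellodon: 0.20 × 0.47 × 0.71 × 0.48 × 0.74 = 0.023706
Odds(Dryosaurus : Bellodon) = 0.0033322 / 0.023706 ≈ 0.141.

0.141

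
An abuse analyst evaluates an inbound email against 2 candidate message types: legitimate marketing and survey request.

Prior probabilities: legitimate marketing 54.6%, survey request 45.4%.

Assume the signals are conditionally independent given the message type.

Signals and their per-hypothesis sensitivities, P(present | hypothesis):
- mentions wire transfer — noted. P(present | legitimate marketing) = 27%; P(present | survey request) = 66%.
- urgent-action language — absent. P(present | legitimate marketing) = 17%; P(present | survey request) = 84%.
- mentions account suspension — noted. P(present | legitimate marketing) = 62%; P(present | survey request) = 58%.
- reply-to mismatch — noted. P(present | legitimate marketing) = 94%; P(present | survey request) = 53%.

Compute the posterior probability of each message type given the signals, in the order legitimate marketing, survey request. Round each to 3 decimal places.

0.829, 0.171

Multiply each prior by the joint likelihood of the signal pattern (using 1 − P(present | H) for each absent signal):
  legitimate marketing: 0.546 × 0.27 × (1 − 0.17) × 0.62 × 0.94 = 0.071311
  survey request: 0.454 × 0.66 × (1 − 0.84) × 0.58 × 0.53 = 0.014737
Marginal likelihood of the evidence = 0.086048.
P(legitimate marketing | evidence) = 0.071311 / 0.086048 ≈ 0.829
P(survey request | evidence) = 0.014737 / 0.086048 ≈ 0.171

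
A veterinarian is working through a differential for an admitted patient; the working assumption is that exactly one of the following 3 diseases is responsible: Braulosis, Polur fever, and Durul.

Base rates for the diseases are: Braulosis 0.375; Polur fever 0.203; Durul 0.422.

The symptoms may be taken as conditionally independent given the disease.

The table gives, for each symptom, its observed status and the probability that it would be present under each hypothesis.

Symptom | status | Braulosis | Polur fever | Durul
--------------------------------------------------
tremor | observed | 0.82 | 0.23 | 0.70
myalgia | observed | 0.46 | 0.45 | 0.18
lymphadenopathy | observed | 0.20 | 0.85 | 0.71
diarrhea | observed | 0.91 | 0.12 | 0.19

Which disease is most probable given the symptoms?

Braulosis

By Bayes' rule with conditional independence, the unnormalized weight for each hypothesis is prior × ∏ likelihoods:
  Braulosis: 0.375 × 0.82 × 0.46 × 0.20 × 0.91 = 0.025744
  Polur fever: 0.203 × 0.23 × 0.45 × 0.85 × 0.12 = 0.0021431
  Durul: 0.422 × 0.70 × 0.18 × 0.71 × 0.19 = 0.0071729
Normalizing constant Z = 0.025744 + 0.0021431 + 0.0071729 = 0.03506.
P(Braulosis | evidence) ≈ 0.025744 / 0.03506 ≈ 0.734
P(Polur fever | evidence) ≈ 0.0021431 / 0.03506 ≈ 0.061
P(Durul | evidence) ≈ 0.0071729 / 0.03506 ≈ 0.205
The largest is 0.734, so Braulosis is most probable.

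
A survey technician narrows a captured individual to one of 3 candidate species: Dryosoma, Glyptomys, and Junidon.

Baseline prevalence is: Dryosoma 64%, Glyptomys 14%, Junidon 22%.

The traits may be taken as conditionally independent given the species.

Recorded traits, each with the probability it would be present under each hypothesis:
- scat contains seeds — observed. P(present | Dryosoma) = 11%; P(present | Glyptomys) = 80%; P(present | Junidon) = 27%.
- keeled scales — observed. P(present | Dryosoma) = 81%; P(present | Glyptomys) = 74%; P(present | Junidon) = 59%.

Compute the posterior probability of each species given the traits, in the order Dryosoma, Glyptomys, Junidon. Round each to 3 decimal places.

0.326, 0.474, 0.200

By Bayes' rule with conditional independence, the unnormalized weight for each hypothesis is prior × ∏ likelihoods:
  Dryosoma: 0.64 × 0.11 × 0.81 = 0.057024
  Glyptomys: 0.14 × 0.80 × 0.74 = 0.08288
  Junidon: 0.22 × 0.27 × 0.59 = 0.035046
Normalizing constant Z = 0.057024 + 0.08288 + 0.035046 = 0.17495.
P(Dryosoma | evidence) = 0.057024 / 0.17495 ≈ 0.326
P(Glyptomys | evidence) = 0.08288 / 0.17495 ≈ 0.474
P(Junidon | evidence) = 0.035046 / 0.17495 ≈ 0.200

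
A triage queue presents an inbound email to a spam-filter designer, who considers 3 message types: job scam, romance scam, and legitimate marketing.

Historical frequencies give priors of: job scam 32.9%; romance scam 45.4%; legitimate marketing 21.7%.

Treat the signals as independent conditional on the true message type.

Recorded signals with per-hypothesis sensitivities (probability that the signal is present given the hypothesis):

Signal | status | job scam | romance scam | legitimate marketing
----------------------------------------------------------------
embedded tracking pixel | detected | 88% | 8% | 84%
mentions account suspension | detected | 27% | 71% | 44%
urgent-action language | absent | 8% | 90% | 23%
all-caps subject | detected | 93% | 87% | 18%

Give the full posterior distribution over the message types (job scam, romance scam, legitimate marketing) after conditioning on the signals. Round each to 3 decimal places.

0.834, 0.028, 0.139

Multiply each prior by the joint likelihood of the signal pattern (using 1 − P(present | H) for each absent signal):
  job scam: 0.329 × 0.88 × 0.27 × (1 − 0.08) × 0.93 = 0.066883
  romance scam: 0.454 × 0.08 × 0.71 × (1 − 0.90) × 0.87 = 0.0022435
  legitimate marketing: 0.217 × 0.84 × 0.44 × (1 − 0.23) × 0.18 = 0.011116
Normalizing constant Z = 0.066883 + 0.0022435 + 0.011116 = 0.080242.
P(job scam | evidence) = 0.066883 / 0.080242 ≈ 0.834
P(romance scam | evidence) = 0.0022435 / 0.080242 ≈ 0.028
P(legitimate marketing | evidence) = 0.011116 / 0.080242 ≈ 0.139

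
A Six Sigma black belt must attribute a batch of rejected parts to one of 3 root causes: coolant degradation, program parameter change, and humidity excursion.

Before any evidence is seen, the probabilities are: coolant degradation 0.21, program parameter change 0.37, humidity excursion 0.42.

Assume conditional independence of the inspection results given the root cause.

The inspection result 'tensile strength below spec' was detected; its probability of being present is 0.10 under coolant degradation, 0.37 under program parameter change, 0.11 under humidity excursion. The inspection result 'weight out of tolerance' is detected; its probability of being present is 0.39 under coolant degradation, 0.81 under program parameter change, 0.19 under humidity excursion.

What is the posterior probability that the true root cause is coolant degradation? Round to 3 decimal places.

For each hypothesis, the unnormalized posterior weight is prior × product of the inspection result likelihoods:
  coolant degradation: 0.21 × 0.10 × 0.39 = 0.00819
  program parameter change: 0.37 × 0.37 × 0.81 = 0.11089
  humidity excursion: 0.42 × 0.11 × 0.19 = 0.008778
The unnormalized weights sum to 0.12786.
P(coolant degradation | evidence) = 0.00819 / 0.12786 ≈ 0.064.

0.064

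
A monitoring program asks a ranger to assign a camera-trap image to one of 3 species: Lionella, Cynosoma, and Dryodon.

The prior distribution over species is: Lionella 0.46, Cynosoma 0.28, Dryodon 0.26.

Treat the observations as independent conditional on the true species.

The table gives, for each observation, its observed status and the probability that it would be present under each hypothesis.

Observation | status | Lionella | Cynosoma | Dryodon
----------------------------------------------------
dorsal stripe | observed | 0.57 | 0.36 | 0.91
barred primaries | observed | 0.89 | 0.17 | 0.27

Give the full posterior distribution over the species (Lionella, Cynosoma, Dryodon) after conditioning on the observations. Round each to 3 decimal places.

0.742, 0.055, 0.203

Multiply each prior by the joint likelihood of the evidence pattern:
  Lionella: 0.46 × 0.57 × 0.89 = 0.23336
  Cynosoma: 0.28 × 0.36 × 0.17 = 0.017136
  Dryodon: 0.26 × 0.91 × 0.27 = 0.063882
Normalizing constant Z = 0.23336 + 0.017136 + 0.063882 = 0.31438.
P(Lionella | evidence) = 0.23336 / 0.31438 ≈ 0.742
P(Cynosoma | evidence) = 0.017136 / 0.31438 ≈ 0.055
P(Dryodon | evidence) = 0.063882 / 0.31438 ≈ 0.203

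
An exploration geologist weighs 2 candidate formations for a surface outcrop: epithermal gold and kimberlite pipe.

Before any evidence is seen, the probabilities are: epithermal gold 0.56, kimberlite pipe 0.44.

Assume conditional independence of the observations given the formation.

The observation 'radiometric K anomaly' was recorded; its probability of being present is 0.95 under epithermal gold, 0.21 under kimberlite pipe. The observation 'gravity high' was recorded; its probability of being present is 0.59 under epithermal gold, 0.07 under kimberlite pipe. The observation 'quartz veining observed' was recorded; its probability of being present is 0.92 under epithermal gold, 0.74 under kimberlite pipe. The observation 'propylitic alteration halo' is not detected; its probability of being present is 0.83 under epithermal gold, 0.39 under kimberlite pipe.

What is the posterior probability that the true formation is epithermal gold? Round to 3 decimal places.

0.944

For each hypothesis, the unnormalized posterior weight is prior × product of the observation likelihoods (using 1 − P(present | H) for each absent observation):
  epithermal gold: 0.56 × 0.95 × 0.59 × 0.92 × (1 − 0.83) = 0.049091
  kimberlite pipe: 0.44 × 0.21 × 0.07 × 0.74 × (1 − 0.39) = 0.0029197
Marginal likelihood of the evidence = 0.05201.
P(epithermal gold | evidence) = 0.049091 / 0.05201 ≈ 0.944.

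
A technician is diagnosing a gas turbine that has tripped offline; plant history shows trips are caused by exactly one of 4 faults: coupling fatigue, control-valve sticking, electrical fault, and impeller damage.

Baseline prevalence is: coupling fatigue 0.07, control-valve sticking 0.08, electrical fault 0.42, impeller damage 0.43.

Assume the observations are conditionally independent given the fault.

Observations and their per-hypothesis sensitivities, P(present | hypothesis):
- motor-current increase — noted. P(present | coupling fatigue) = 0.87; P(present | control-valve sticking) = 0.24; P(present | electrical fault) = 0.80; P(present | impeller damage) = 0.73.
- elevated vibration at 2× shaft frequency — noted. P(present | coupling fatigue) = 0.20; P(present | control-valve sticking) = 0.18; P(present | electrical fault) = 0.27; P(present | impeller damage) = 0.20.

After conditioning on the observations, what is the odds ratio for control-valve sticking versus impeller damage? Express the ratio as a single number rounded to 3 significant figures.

The normalizing constant cancels in an odds ratio, so compute prior × likelihood for the two hypotheses only:
  control-valve sticking: 0.08 × 0.24 × 0.18 = 0.003456
  impeller damage: 0.43 × 0.73 × 0.20 = 0.06278
Odds(control-valve sticking : impeller damage) = 0.003456 / 0.06278 ≈ 0.0550.

0.0550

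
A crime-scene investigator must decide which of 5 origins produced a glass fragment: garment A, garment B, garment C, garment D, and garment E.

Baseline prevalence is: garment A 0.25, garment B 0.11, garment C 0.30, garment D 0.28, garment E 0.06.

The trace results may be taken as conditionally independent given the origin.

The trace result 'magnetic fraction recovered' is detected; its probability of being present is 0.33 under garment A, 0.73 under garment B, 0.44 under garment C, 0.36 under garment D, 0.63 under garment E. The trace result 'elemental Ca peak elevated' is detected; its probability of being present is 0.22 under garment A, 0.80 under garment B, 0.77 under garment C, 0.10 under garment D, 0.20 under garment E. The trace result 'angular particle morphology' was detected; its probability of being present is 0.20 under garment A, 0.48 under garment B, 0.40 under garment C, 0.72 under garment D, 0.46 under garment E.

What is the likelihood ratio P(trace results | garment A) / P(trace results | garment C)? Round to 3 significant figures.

The Bayes factor is the ratio of the joint likelihoods of the trace result pattern under the two hypotheses.
  garment A: 0.33 × 0.22 × 0.20 = 0.01452
  garment C: 0.44 × 0.77 × 0.40 = 0.13552
Bayes factor = 0.01452 / 0.13552 ≈ 0.107

0.107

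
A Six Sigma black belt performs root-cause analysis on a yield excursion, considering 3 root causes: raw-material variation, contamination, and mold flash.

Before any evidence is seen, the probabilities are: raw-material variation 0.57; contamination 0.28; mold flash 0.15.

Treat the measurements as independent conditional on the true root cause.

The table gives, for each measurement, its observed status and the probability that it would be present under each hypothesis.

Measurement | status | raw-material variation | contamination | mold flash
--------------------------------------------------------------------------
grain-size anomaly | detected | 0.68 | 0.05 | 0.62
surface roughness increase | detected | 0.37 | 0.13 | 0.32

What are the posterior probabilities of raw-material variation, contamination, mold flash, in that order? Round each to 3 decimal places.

Multiply each prior by the joint likelihood of the measurement pattern:
  raw-material variation: 0.57 × 0.68 × 0.37 = 0.14341
  contamination: 0.28 × 0.05 × 0.13 = 0.00182
  mold flash: 0.15 × 0.62 × 0.32 = 0.02976
Normalizing constant Z = 0.14341 + 0.00182 + 0.02976 = 0.17499.
P(raw-material variation | evidence) = 0.14341 / 0.17499 ≈ 0.820
P(contamination | evidence) = 0.00182 / 0.17499 ≈ 0.010
P(mold flash | evidence) = 0.02976 / 0.17499 ≈ 0.170

0.820, 0.010, 0.170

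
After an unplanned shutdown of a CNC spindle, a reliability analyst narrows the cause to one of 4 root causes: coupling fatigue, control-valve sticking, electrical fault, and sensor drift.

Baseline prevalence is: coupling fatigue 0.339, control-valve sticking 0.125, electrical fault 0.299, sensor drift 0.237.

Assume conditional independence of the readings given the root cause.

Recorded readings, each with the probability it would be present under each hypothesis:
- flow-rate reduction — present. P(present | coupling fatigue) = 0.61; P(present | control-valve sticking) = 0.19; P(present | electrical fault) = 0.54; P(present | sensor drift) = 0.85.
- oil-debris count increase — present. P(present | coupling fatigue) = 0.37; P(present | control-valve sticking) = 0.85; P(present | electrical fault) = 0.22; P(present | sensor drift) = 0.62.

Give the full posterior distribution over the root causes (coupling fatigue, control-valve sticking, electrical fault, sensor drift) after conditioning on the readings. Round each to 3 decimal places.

Multiply each prior by the joint likelihood of the reading pattern:
  coupling fatigue: 0.339 × 0.61 × 0.37 = 0.076512
  control-valve sticking: 0.125 × 0.19 × 0.85 = 0.020188
  electrical fault: 0.299 × 0.54 × 0.22 = 0.035521
  sensor drift: 0.237 × 0.85 × 0.62 = 0.1249
Normalizing constant Z = 0.076512 + 0.020188 + 0.035521 + 0.1249 = 0.25712.
P(coupling fatigue | evidence) = 0.076512 / 0.25712 ≈ 0.298
P(control-valve sticking | evidence) = 0.020188 / 0.25712 ≈ 0.079
P(electrical fault | evidence) = 0.035521 / 0.25712 ≈ 0.138
P(sensor drift | evidence) = 0.1249 / 0.25712 ≈ 0.486

0.298, 0.079, 0.138, 0.486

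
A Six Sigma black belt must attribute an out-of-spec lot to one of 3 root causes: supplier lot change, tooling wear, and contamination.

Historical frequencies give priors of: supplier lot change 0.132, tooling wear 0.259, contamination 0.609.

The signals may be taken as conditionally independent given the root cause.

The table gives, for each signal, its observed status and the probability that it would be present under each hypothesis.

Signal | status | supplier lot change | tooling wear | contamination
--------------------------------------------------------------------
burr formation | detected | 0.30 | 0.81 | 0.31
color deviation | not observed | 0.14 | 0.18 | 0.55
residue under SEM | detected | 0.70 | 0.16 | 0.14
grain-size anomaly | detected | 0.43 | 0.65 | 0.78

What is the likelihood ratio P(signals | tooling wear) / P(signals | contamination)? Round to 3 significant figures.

4.53

Take the product of per-signal likelihoods under each hypothesis (using 1 − P(present | H) for each absent signal), then divide.
  tooling wear: 0.81 × (1 − 0.18) × 0.16 × 0.65 = 0.069077
  contamination: 0.31 × (1 − 0.55) × 0.14 × 0.78 = 0.015233
Bayes factor = 0.069077 / 0.015233 ≈ 4.53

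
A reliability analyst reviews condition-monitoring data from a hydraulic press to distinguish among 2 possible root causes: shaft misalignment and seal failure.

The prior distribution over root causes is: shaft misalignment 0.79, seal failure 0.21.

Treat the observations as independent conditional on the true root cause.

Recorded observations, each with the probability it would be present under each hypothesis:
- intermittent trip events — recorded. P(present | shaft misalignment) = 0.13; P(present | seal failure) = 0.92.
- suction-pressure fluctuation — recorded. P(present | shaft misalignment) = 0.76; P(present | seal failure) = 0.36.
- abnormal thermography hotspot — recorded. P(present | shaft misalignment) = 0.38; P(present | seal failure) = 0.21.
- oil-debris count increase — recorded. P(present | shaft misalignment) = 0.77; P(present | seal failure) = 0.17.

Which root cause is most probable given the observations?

Multiply each prior by the joint likelihood of the evidence pattern:
  shaft misalignment: 0.79 × 0.13 × 0.76 × 0.38 × 0.77 = 0.022838
  seal failure: 0.21 × 0.92 × 0.36 × 0.21 × 0.17 = 0.002483
The unnormalized weights sum to 0.025321.
P(shaft misalignment | evidence) ≈ 0.022838 / 0.025321 ≈ 0.902
P(seal failure | evidence) ≈ 0.002483 / 0.025321 ≈ 0.098
The largest is 0.902, so shaft misalignment is most probable.

shaft misalignment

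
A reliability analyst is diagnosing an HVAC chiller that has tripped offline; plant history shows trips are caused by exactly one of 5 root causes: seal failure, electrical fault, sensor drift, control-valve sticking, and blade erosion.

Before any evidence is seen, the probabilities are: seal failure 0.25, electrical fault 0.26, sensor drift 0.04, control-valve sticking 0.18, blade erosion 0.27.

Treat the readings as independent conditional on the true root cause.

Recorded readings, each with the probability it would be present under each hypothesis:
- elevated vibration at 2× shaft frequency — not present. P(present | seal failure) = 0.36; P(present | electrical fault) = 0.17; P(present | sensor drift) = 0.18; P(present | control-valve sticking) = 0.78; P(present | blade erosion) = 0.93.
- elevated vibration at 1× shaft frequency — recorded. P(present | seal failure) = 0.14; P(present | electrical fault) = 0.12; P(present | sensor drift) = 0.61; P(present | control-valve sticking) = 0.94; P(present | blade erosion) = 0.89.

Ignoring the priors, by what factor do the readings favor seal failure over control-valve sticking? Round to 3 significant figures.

0.433

Take the product of per-reading likelihoods under each hypothesis (using 1 − P(present | H) for each absent reading), then divide.
  seal failure: (1 − 0.36) × 0.14 = 0.0896
  control-valve sticking: (1 − 0.78) × 0.94 = 0.2068
Bayes factor = 0.0896 / 0.2068 ≈ 0.433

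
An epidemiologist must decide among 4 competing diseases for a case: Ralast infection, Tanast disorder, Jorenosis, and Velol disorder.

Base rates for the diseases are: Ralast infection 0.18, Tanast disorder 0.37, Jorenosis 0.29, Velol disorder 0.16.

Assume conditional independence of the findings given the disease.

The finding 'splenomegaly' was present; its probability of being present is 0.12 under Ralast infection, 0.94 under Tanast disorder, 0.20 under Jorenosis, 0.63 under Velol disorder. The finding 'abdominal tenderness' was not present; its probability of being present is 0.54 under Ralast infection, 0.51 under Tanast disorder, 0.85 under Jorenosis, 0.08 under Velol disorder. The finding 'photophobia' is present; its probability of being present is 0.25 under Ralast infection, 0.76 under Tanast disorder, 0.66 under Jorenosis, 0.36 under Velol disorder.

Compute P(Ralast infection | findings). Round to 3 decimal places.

For each hypothesis, the unnormalized posterior weight is prior × product of the finding likelihoods (using 1 − P(present | H) for each absent finding):
  Ralast infection: 0.18 × 0.12 × (1 − 0.54) × 0.25 = 0.002484
  Tanast disorder: 0.37 × 0.94 × (1 − 0.51) × 0.76 = 0.12952
  Jorenosis: 0.29 × 0.20 × (1 − 0.85) × 0.66 = 0.005742
  Velol disorder: 0.16 × 0.63 × (1 − 0.08) × 0.36 = 0.033385
The unnormalized weights sum to 0.17113.
P(Ralast infection | evidence) = 0.002484 / 0.17113 ≈ 0.015.

0.015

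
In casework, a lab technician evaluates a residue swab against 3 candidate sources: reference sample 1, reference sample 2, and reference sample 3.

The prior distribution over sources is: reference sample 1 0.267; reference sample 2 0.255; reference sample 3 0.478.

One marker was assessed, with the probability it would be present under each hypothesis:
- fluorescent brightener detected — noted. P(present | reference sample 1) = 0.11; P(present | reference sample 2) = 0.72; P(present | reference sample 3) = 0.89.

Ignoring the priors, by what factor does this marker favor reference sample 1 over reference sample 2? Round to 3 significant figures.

0.153

Likelihood of this marker under each hypothesis:
  reference sample 1: 0.11
  reference sample 2: 0.72
Bayes factor = 0.11 / 0.72 ≈ 0.153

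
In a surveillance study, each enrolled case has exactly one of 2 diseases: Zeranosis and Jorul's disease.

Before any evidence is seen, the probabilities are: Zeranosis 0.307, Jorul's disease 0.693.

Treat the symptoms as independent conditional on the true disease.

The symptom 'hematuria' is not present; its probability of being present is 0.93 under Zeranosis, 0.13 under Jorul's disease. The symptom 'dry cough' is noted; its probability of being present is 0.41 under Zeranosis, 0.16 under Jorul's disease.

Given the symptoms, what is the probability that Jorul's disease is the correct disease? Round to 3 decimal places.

0.916

By Bayes' rule with conditional independence, the unnormalized weight for each hypothesis is prior × ∏ likelihoods (using 1 − P(present | H) for each absent symptom):
  Zeranosis: 0.307 × (1 − 0.93) × 0.41 = 0.0088109
  Jorul's disease: 0.693 × (1 − 0.13) × 0.16 = 0.096466
Marginal likelihood of the evidence = 0.10528.
P(Jorul's disease | evidence) = 0.096466 / 0.10528 ≈ 0.916.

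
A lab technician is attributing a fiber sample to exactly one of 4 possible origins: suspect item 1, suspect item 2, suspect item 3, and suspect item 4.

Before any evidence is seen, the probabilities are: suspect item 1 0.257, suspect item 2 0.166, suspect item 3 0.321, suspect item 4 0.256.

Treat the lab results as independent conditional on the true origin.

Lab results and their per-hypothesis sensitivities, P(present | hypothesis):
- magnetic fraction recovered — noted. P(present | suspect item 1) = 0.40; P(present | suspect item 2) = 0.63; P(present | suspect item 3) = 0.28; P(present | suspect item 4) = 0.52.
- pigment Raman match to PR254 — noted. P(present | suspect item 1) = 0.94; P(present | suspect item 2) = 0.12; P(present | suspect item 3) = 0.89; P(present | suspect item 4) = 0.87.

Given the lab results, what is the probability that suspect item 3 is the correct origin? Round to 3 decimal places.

0.262

For each hypothesis, the unnormalized posterior weight is prior × product of the lab result likelihoods:
  suspect item 1: 0.257 × 0.40 × 0.94 = 0.096632
  suspect item 2: 0.166 × 0.63 × 0.12 = 0.01255
  suspect item 3: 0.321 × 0.28 × 0.89 = 0.079993
  suspect item 4: 0.256 × 0.52 × 0.87 = 0.11581
The unnormalized weights sum to 0.30499.
P(suspect item 3 | evidence) = 0.079993 / 0.30499 ≈ 0.262.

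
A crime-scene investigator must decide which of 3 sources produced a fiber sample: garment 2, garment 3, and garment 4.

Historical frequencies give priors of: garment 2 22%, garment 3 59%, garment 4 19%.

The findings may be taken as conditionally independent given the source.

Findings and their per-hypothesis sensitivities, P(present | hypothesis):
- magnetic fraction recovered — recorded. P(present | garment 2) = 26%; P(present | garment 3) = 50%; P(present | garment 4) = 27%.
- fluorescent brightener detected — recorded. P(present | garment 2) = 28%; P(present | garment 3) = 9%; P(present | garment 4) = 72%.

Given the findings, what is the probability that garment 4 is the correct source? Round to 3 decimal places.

0.465

Multiply each prior by the joint likelihood of the evidence pattern:
  garment 2: 0.22 × 0.26 × 0.28 = 0.016016
  garment 3: 0.59 × 0.50 × 0.09 = 0.02655
  garment 4: 0.19 × 0.27 × 0.72 = 0.036936
Normalizing constant Z = 0.016016 + 0.02655 + 0.036936 = 0.079502.
P(garment 4 | evidence) = 0.036936 / 0.079502 ≈ 0.465.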